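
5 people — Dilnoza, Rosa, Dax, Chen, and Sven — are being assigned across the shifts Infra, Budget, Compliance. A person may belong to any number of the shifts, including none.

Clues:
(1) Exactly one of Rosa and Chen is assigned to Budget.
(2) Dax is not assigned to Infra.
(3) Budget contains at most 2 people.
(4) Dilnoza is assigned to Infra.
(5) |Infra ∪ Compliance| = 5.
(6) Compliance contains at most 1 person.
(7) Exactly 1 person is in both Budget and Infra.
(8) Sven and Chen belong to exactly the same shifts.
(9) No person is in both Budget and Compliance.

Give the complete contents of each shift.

Infra = {Chen, Dilnoza, Rosa, Sven}; Budget = {Rosa}; Compliance = {Dax}

From (2): Dax ∉ Infra.
From (4): Dilnoza ∈ Infra.
Suppose Dilnoza ∈ Budget: no assignment then satisfies all the clues, so Dilnoza ∉ Budget.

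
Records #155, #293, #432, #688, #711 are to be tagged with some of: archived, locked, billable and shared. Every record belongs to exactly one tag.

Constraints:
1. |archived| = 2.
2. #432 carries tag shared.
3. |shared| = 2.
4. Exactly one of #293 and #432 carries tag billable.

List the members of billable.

From (2): #432 ∈ shared.
(4) (exactly one): #293 ∈ billable.
Suppose #155 ∈ billable: no assignment then satisfies all the clues, so #155 ∉ billable.

billable = {#293}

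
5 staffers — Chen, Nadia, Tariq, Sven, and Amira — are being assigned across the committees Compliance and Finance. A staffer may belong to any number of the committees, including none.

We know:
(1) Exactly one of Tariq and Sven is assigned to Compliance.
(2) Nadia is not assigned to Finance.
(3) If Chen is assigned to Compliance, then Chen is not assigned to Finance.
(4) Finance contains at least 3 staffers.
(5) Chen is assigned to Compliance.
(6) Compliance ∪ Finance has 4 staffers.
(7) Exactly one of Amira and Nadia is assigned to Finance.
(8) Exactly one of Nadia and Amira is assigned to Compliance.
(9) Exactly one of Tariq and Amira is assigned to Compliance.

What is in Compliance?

Compliance = {Amira, Chen, Sven}

From (2): Nadia ∉ Finance.
From (5): Chen ∈ Compliance.
(3): Chen ∉ Finance.
(4): only 3 candidates remain for Finance, so all are in.
Suppose Nadia ∈ Compliance: no assignment then satisfies all the clues, so Nadia ∉ Compliance.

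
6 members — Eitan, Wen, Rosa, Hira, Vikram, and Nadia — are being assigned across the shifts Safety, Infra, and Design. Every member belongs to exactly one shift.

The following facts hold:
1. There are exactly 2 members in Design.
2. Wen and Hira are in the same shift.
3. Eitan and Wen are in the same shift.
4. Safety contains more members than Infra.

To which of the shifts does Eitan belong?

Eitan: Safety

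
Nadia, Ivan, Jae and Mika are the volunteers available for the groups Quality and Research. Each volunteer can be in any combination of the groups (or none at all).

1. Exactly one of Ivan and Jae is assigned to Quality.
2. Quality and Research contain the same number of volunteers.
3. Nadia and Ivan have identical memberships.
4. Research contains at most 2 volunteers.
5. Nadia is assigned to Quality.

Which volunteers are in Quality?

Quality = {Ivan, Nadia}

From (5): Nadia ∈ Quality.
(3): Ivan matches Nadia: Ivan ∈ Quality.
(1) (exactly one): Jae ∉ Quality.
Suppose Mika ∈ Quality: no assignment then satisfies all the clues, so Mika ∉ Quality.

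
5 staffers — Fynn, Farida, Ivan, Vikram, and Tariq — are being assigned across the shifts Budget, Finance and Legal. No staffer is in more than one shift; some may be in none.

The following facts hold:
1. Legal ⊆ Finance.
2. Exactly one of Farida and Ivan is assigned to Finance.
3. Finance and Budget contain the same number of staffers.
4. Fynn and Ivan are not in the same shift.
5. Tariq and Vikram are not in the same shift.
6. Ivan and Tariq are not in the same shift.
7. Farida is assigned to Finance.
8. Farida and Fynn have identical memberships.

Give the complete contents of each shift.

From (7): Farida ∈ Finance.
(2) (exactly one): Ivan ∉ Finance.
(8): Fynn matches Farida: Fynn ∉ Budget.
(8): Fynn matches Farida: Fynn ∈ Finance.
(1) contrapositive: Ivan ∉ Legal.
Suppose Ivan ∉ Budget: no assignment then satisfies all the clues, so Ivan ∈ Budget.

Budget = {Ivan, Vikram}; Finance = {Farida, Fynn}; Legal = {}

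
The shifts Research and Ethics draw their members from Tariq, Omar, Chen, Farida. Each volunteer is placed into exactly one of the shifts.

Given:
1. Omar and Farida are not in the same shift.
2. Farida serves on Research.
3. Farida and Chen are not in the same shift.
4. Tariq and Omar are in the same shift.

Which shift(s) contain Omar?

From (2): Farida ∈ Research.
(1): Omar ∉ Research.
(3): Chen ∉ Research.
(4): Tariq matches Omar: Tariq ∉ Research.
Only one shift left: Tariq ∈ Ethics.
Only one shift left: Omar ∈ Ethics.
Only one shift left: Chen ∈ Ethics.

Omar: Ethics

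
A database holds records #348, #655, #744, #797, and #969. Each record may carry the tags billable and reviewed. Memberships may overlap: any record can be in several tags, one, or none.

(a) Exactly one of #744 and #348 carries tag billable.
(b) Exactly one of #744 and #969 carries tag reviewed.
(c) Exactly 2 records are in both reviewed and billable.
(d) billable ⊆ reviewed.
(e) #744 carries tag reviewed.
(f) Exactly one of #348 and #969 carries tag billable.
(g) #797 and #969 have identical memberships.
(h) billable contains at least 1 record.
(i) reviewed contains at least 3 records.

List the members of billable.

billable = {#348, #655}

From (e): #744 ∈ reviewed.
(b) (exactly one): #969 ∉ reviewed.
(d) contrapositive: #969 ∉ billable.
(f) (exactly one): #348 ∈ billable.
(g): #797 matches #969: #797 ∉ billable.
(g): #797 matches #969: #797 ∉ reviewed.
(i): only 3 candidates remain for reviewed, so all are in.
(a) (exactly one): #744 ∉ billable.
Suppose #655 ∉ billable: no assignment then satisfies all the clues, so #655 ∈ billable.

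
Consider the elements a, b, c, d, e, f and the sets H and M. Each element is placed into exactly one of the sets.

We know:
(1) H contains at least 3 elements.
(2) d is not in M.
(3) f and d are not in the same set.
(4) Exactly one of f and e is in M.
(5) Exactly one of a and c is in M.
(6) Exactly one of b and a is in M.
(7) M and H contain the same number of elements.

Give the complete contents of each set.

H = {a, d, e}; M = {b, c, f}

From (2): d ∉ M.
Only one set left: d ∈ H.
(3): f ∉ H.
Only one set left: f ∈ M.
(4) (exactly one): e ∉ M.
Only one set left: e ∈ H.
Suppose a ∉ H: no assignment then satisfies all the clues, so a ∈ H.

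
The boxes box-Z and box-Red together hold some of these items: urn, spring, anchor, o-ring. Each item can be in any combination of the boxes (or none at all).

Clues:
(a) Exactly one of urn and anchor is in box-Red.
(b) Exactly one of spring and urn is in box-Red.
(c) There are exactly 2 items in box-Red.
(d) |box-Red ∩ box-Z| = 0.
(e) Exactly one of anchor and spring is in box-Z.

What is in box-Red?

box-Red = {o-ring, urn}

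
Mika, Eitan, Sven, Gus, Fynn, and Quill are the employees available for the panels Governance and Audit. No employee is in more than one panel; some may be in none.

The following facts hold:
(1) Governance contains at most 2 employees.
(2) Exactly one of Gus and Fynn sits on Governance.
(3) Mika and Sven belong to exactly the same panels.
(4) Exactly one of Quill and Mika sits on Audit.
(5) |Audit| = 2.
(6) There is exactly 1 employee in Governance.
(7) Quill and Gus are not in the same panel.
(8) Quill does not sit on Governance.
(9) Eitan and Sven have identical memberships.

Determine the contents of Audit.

From (8): Quill ∉ Governance.
Suppose Mika ∈ Audit: no assignment then satisfies all the clues, so Mika ∉ Audit.

Audit = {Fynn, Quill}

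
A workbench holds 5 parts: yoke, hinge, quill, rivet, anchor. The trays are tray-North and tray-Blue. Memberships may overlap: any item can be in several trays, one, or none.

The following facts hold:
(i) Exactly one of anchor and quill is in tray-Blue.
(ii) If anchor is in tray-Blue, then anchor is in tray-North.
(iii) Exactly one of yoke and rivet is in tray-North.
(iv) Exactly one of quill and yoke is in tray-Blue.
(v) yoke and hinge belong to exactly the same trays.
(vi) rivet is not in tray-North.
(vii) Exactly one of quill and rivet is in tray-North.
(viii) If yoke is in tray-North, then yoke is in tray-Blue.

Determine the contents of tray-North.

From (vi): rivet ∉ tray-North.
(iii) (exactly one): yoke ∈ tray-North.
(v): hinge matches yoke: hinge ∈ tray-North.
(vii) (exactly one): quill ∈ tray-North.
(viii): yoke ∈ tray-Blue.
(iv) (exactly one): quill ∉ tray-Blue.
(v): hinge matches yoke: hinge ∈ tray-Blue.
(i) (exactly one): anchor ∈ tray-Blue.
(ii): anchor ∈ tray-North.

tray-North = {anchor, hinge, quill, yoke}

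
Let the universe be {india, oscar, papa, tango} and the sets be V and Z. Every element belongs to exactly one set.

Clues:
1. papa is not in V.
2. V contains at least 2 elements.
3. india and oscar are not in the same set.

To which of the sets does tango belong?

tango: V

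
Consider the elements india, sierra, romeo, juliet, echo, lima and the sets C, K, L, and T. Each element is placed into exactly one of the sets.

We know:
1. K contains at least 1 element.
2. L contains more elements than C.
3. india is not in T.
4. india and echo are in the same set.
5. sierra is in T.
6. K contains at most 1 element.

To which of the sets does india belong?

india: L

From (3): india ∉ T.
From (5): sierra ∈ T.
(4): echo matches india: echo ∉ T.
Suppose india ∈ C: no assignment then satisfies all the clues, so india ∉ C.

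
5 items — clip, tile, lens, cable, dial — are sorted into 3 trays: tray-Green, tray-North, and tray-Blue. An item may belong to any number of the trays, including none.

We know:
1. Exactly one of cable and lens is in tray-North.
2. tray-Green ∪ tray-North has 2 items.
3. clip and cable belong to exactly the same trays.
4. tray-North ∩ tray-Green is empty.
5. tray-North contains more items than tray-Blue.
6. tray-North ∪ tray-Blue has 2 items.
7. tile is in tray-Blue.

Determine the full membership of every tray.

From (7): tile ∈ tray-Blue.
Suppose clip ∈ tray-Green: no assignment then satisfies all the clues, so clip ∉ tray-Green.

tray-Green = {}; tray-North = {lens, tile}; tray-Blue = {tile}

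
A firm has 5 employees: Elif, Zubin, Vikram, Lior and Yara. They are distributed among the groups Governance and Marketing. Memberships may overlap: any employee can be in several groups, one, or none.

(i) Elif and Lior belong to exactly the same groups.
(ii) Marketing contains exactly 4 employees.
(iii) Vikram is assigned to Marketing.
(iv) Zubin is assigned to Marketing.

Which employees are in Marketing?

Marketing = {Elif, Lior, Vikram, Zubin}

From (iii): Vikram ∈ Marketing.
From (iv): Zubin ∈ Marketing.
Suppose Elif ∉ Marketing: no assignment then satisfies all the clues, so Elif ∈ Marketing.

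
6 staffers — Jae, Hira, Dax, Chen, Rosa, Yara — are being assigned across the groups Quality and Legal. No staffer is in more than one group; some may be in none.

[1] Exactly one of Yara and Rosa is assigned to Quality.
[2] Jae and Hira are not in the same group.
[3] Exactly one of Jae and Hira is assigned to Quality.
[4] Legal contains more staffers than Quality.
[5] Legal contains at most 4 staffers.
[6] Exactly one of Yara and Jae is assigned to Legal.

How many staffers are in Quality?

2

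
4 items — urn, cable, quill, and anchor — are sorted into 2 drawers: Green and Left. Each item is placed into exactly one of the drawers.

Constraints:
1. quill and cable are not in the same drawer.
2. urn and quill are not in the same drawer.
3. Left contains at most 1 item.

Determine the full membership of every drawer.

Green = {anchor, cable, urn}; Left = {quill}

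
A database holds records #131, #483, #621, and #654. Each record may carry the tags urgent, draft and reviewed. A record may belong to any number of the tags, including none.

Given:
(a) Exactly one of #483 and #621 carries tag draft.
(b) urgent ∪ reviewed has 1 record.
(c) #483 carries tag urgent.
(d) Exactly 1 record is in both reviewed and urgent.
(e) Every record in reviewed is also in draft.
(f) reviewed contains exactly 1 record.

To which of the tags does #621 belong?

#621: none

From (c): #483 ∈ urgent.
Suppose #621 ∈ urgent: no assignment then satisfies all the clues, so #621 ∉ urgent.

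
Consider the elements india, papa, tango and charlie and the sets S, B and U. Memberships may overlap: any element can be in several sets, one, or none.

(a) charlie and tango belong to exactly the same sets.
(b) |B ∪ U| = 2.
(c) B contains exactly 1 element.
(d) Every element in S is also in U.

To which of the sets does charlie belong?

charlie: none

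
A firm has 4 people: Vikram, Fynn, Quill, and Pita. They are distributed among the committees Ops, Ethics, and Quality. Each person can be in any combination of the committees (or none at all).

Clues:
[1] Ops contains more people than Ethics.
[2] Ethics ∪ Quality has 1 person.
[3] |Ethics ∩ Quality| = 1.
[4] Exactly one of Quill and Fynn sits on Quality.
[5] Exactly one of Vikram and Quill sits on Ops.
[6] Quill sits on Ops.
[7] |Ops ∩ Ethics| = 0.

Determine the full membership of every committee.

Ops = {Pita, Quill}; Ethics = {Fynn}; Quality = {Fynn}

From (6): Quill ∈ Ops.
(5) (exactly one): Vikram ∉ Ops.
Suppose Vikram ∈ Ethics: no assignment then satisfies all the clues, so Vikram ∉ Ethics.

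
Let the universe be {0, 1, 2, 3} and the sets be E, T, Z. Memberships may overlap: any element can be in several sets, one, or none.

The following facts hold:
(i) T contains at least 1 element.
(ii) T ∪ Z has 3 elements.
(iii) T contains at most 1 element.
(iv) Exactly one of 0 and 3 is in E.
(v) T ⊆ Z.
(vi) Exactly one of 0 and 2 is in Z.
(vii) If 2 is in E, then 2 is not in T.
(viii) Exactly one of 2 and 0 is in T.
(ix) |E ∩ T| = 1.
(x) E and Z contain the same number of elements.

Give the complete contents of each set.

E = {0, 1, 2}; T = {0}; Z = {0, 1, 3}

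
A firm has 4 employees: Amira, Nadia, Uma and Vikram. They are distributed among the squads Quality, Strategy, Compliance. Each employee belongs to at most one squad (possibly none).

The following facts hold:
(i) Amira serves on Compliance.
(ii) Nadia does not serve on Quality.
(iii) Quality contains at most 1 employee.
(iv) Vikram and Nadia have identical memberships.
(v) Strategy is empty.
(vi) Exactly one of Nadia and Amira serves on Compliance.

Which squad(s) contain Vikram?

Vikram: none

From (i): Amira ∈ Compliance.
From (ii): Nadia ∉ Quality.
(iv): Vikram matches Nadia: Vikram ∉ Quality.
(v): Strategy already has 0, so the rest are out.
(vi) (exactly one): Nadia ∉ Compliance.
(iv): Vikram matches Nadia: Vikram ∉ Compliance.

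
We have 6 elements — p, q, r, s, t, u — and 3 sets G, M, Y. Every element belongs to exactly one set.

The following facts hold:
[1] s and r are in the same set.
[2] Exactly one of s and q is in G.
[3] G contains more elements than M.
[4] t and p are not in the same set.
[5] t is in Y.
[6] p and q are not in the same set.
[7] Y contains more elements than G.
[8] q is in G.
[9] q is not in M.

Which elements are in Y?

Y = {r, s, t}

From (5): t ∈ Y.
From (8): q ∈ G.
(2) (exactly one): s ∉ G.
(4): p ∉ Y.
(6): p ∉ G.
Only one set left: p ∈ M.
(1): r matches s: r ∉ G.
Suppose r ∉ Y: no assignment then satisfies all the clues, so r ∈ Y.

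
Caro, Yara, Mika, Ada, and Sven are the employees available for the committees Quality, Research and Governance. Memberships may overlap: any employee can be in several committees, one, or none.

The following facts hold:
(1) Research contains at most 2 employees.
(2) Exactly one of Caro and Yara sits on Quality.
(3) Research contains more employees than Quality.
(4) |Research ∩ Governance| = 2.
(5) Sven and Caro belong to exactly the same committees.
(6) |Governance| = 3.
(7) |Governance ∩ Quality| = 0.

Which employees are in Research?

Research = {Caro, Sven}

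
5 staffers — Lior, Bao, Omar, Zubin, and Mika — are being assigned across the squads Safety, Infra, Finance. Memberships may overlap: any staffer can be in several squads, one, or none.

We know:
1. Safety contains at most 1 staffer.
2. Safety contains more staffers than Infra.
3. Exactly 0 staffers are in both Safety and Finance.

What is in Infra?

Infra = {}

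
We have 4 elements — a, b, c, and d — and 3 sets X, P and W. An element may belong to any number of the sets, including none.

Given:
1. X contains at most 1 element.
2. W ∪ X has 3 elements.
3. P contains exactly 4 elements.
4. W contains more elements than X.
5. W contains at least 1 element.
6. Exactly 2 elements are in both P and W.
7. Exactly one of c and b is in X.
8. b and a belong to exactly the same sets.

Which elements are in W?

W = {a, b}

(3): only 4 candidates remain for P, so all are in.
Suppose a ∉ W: no assignment then satisfies all the clues, so a ∈ W.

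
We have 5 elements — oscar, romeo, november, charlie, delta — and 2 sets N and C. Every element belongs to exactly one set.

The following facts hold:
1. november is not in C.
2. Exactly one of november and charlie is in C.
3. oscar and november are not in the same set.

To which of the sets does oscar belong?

From (1): november ∉ C.
(2) (exactly one): charlie ∈ C.
Only one set left: november ∈ N.
(3): oscar ∉ N.
Only one set left: oscar ∈ C.

oscar: C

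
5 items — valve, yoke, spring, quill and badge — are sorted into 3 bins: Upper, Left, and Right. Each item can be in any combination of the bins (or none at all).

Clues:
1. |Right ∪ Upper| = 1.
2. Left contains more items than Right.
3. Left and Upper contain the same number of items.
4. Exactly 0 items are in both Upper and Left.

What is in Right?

Right = {}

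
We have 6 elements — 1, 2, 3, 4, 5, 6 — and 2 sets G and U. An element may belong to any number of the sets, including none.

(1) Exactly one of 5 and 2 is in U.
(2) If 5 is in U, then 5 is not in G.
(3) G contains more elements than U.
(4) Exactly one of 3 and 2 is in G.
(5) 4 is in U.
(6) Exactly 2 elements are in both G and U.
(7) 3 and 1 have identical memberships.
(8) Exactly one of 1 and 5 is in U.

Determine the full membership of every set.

G = {1, 3, 4, 6}; U = {4, 5, 6}

From (5): 4 ∈ U.
Suppose 1 ∉ G: no assignment then satisfies all the clues, so 1 ∈ G.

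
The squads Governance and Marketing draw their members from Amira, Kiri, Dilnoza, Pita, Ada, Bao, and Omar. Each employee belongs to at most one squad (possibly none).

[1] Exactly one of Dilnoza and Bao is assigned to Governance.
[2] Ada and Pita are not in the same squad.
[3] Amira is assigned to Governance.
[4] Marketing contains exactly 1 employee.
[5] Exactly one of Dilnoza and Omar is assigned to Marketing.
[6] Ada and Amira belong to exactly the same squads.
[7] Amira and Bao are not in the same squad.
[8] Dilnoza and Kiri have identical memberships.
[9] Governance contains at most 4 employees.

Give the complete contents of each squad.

Governance = {Ada, Amira, Dilnoza, Kiri}; Marketing = {Omar}

From (3): Amira ∈ Governance.
(6): Ada matches Amira: Ada ∈ Governance.
(7): Bao ∉ Governance.
(1) (exactly one): Dilnoza ∈ Governance.
(2): Pita ∉ Governance.
(5) (exactly one): Omar ∈ Marketing.
(8): Kiri matches Dilnoza: Kiri ∈ Governance.
(4): Marketing already has 1, so the rest are out.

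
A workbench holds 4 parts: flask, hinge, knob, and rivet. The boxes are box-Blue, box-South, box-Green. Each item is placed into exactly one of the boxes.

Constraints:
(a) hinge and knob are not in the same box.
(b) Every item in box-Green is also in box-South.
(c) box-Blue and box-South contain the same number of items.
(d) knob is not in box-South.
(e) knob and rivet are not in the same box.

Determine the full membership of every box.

box-Blue = {flask, knob}; box-South = {hinge, rivet}; box-Green = {}

From (d): knob ∉ box-South.
(b) contrapositive: knob ∉ box-Green.
Only one box left: knob ∈ box-Blue.
(a): hinge ∉ box-Blue.
(e): rivet ∉ box-Blue.
Suppose flask ∉ box-Blue: no assignment then satisfies all the clues, so flask ∈ box-Blue.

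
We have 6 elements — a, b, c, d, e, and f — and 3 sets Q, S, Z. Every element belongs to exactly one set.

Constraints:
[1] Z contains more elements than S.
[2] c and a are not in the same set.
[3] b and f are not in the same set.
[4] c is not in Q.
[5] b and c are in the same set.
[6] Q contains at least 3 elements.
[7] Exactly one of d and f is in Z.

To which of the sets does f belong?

f: Q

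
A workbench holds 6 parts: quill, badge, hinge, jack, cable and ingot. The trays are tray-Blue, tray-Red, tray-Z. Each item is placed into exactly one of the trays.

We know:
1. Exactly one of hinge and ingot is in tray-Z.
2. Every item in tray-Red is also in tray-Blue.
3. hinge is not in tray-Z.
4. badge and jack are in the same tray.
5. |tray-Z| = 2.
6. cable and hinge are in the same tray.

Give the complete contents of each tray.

tray-Blue = {badge, cable, hinge, jack}; tray-Red = {}; tray-Z = {ingot, quill}

From (3): hinge ∉ tray-Z.
(1) (exactly one): ingot ∈ tray-Z.
(6): cable matches hinge: cable ∉ tray-Z.
Suppose quill ∈ tray-Blue: no assignment then satisfies all the clues, so quill ∉ tray-Blue.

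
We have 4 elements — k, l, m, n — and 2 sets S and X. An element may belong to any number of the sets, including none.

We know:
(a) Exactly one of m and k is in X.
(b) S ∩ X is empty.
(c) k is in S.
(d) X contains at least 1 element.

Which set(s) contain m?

m: X

From (c): k ∈ S.
(b) (disjoint): k ∉ X.
(a) (exactly one): m ∈ X.
(b) (disjoint): m ∉ S.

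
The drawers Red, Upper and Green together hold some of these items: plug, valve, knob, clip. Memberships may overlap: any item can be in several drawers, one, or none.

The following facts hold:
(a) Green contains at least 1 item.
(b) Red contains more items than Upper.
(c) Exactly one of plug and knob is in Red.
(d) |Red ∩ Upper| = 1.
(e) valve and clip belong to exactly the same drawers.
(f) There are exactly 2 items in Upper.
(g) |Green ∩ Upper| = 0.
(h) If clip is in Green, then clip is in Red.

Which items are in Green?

Green = {clip, valve}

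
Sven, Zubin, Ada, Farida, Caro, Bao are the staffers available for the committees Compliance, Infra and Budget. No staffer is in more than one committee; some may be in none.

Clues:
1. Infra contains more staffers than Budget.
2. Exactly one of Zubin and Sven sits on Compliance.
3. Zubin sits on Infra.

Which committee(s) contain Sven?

From (3): Zubin ∈ Infra.
(2) (exactly one): Sven ∈ Compliance.

Sven: Compliance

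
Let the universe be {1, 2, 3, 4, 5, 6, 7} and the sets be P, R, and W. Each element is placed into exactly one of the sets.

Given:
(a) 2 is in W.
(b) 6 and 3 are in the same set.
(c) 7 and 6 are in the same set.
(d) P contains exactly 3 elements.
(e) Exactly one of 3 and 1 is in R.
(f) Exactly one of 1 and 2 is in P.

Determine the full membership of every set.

P = {1, 4, 5}; R = {3, 6, 7}; W = {2}

From (a): 2 ∈ W.
(f) (exactly one): 1 ∈ P.
(e) (exactly one): 3 ∈ R.
(b): 6 matches 3: 6 ∉ P.
(b): 6 matches 3: 6 ∈ R.
(c): 7 matches 6: 7 ∉ P.
(c): 7 matches 6: 7 ∈ R.
(d): only 3 candidates remain for P, so all are in.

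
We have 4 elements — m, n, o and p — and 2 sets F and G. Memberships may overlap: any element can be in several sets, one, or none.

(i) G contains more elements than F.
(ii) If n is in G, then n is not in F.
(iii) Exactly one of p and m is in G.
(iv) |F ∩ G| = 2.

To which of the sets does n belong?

n: G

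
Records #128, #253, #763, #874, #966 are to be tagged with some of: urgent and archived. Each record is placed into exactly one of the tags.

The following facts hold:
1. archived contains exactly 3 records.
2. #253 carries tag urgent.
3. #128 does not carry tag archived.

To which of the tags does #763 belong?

#763: archived

From (2): #253 ∈ urgent.
From (3): #128 ∉ archived.
(1): only 3 candidates remain for archived, so all are in.
Only one tag left: #128 ∈ urgent.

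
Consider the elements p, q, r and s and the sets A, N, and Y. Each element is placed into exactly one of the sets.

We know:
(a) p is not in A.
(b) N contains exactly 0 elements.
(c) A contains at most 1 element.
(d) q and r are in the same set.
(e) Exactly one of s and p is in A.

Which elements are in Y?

From (a): p ∉ A.
(b): N already has 0, so the rest are out.
(e) (exactly one): s ∈ A.
Only one set left: p ∈ Y.
(c): A already has 1, so the rest are out.
Only one set left: q ∈ Y.
Only one set left: r ∈ Y.

Y = {p, q, r}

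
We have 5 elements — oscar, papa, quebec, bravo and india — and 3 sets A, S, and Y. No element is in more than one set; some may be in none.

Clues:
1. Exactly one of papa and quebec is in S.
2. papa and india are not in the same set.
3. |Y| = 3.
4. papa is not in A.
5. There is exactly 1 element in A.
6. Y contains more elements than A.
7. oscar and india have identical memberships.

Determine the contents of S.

S = {papa}

From (4): papa ∉ A.
Suppose oscar ∈ S: no assignment then satisfies all the clues, so oscar ∉ S.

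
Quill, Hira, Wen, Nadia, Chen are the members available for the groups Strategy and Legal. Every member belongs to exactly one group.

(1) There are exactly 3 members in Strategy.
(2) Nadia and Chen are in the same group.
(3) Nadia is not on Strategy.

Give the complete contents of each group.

From (3): Nadia ∉ Strategy.
(2): Chen matches Nadia: Chen ∉ Strategy.
Only one group left: Nadia ∈ Legal.
Only one group left: Chen ∈ Legal.
(1): only 3 candidates remain for Strategy, so all are in.

Strategy = {Hira, Quill, Wen}; Legal = {Chen, Nadia}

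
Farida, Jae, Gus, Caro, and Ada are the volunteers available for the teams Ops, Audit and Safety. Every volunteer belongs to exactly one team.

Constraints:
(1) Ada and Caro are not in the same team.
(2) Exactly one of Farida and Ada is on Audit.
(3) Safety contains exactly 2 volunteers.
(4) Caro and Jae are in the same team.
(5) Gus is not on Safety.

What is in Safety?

Safety = {Caro, Jae}

From (5): Gus ∉ Safety.
Suppose Farida ∈ Safety: no assignment then satisfies all the clues, so Farida ∉ Safety.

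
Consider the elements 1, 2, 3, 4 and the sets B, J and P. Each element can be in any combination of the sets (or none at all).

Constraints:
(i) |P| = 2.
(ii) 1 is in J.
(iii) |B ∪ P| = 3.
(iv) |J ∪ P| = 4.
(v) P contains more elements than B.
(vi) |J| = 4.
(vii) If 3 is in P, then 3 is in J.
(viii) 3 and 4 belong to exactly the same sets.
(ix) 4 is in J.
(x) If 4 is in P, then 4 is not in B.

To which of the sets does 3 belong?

3: J, P

From (ii): 1 ∈ J.
From (ix): 4 ∈ J.
(vi): only 4 candidates remain for J, so all are in.
Suppose 3 ∈ B: no assignment then satisfies all the clues, so 3 ∉ B.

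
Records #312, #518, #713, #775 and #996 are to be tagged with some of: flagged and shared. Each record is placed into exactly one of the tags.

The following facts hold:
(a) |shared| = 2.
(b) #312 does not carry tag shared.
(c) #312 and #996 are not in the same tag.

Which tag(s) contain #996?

From (b): #312 ∉ shared.
Only one tag left: #312 ∈ flagged.
(c): #996 ∉ flagged.
Only one tag left: #996 ∈ shared.

#996: shared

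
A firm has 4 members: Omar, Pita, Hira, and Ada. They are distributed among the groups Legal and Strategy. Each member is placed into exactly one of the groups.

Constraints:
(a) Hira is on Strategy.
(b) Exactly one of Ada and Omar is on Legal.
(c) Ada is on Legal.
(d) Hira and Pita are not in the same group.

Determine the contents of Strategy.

Strategy = {Hira, Omar}

From (a): Hira ∈ Strategy.
From (c): Ada ∈ Legal.
(b) (exactly one): Omar ∉ Legal.
(d): Pita ∉ Strategy.
Only one group left: Omar ∈ Strategy.
Only one group left: Pita ∈ Legal.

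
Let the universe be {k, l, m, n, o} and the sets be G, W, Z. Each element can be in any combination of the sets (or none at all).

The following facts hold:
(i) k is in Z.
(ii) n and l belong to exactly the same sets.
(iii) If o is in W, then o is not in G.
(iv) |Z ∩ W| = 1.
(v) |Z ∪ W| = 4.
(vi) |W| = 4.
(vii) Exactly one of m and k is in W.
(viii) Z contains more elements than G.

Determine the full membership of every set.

From (i): k ∈ Z.
Suppose k ∈ G: no assignment then satisfies all the clues, so k ∉ G.

G = {}; W = {k, l, n, o}; Z = {k}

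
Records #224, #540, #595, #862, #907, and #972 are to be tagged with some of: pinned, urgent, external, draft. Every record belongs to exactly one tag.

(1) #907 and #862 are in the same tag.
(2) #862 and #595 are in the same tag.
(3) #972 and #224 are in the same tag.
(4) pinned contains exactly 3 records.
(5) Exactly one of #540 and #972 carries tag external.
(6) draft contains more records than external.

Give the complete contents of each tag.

pinned = {#595, #862, #907}; urgent = {}; external = {#540}; draft = {#224, #972}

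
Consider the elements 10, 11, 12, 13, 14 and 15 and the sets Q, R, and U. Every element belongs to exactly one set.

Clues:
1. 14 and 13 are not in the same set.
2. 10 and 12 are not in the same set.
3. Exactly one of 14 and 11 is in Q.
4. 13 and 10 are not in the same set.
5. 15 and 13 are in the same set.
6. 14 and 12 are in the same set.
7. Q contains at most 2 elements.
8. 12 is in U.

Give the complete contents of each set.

Q = {10, 11}; R = {13, 15}; U = {12, 14}

From (8): 12 ∈ U.
(2): 10 ∉ U.
(6): 14 matches 12: 14 ∉ Q.
(6): 14 matches 12: 14 ∉ R.
(6): 14 matches 12: 14 ∈ U.
(1): 13 ∉ U.
(3) (exactly one): 11 ∈ Q.
(5): 15 matches 13: 15 ∉ U.
Suppose 10 ∉ Q: no assignment then satisfies all the clues, so 10 ∈ Q.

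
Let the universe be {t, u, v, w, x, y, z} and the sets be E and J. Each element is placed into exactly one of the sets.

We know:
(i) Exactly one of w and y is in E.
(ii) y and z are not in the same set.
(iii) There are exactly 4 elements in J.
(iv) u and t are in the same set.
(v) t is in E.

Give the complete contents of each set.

From (v): t ∈ E.
(iv): u matches t: u ∈ E.
Suppose v ∈ E: no assignment then satisfies all the clues, so v ∉ E.

E = {t, u, y}; J = {v, w, x, z}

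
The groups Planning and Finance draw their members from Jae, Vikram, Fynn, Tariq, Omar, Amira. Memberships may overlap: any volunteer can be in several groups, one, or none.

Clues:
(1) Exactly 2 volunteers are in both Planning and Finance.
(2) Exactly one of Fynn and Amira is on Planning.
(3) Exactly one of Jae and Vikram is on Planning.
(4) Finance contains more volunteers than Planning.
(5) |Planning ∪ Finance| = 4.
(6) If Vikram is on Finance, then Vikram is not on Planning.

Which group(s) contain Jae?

Jae: Finance, Planning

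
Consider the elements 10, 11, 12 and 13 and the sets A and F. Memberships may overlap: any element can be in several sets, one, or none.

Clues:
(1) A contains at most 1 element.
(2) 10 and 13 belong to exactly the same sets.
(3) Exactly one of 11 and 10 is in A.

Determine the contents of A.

A = {11}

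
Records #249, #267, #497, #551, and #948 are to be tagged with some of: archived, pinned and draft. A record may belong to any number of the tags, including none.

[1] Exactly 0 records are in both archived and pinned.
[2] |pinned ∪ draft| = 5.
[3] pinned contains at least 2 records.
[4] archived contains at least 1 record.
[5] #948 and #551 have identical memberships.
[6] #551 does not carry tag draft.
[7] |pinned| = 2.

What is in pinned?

From (6): #551 ∉ draft.
(5): #948 matches #551: #948 ∉ draft.
Suppose #249 ∈ pinned: no assignment then satisfies all the clues, so #249 ∉ pinned.

pinned = {#551, #948}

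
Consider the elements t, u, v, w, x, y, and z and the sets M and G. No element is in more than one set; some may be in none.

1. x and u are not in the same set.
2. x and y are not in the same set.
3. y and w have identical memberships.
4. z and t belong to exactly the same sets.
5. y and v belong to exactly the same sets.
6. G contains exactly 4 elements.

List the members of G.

G = {u, v, w, y}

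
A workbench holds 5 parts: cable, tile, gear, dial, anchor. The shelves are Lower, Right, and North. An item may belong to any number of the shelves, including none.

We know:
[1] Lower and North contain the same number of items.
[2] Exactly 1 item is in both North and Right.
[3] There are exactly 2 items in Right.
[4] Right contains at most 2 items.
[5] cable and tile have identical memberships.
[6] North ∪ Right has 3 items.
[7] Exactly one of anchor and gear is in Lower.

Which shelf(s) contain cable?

cable: none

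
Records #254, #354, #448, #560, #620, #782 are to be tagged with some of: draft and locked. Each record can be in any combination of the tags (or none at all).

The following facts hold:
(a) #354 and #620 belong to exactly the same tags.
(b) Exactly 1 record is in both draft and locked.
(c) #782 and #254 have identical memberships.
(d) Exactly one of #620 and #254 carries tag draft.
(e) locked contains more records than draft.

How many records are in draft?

3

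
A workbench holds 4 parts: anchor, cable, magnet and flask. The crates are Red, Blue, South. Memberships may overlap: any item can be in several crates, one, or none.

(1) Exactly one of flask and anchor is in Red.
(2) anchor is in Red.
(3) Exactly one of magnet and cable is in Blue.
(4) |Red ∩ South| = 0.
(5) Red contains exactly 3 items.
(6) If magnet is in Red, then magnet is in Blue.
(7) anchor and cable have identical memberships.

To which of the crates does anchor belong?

anchor: Red

From (2): anchor ∈ Red.
(1) (exactly one): flask ∉ Red.
(5): only 3 candidates remain for Red, so all are in.
(6): magnet ∈ Blue.
(3) (exactly one): cable ∉ Blue.
(7): anchor matches cable: anchor ∉ Blue.
Suppose anchor ∈ South: no assignment then satisfies all the clues, so anchor ∉ South.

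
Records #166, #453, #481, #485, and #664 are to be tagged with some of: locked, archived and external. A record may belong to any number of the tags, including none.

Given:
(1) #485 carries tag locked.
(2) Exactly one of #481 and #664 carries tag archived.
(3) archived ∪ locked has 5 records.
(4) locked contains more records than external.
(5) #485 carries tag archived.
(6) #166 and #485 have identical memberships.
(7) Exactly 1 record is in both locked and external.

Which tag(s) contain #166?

From (1): #485 ∈ locked.
From (5): #485 ∈ archived.
(6): #166 matches #485: #166 ∈ locked.
(6): #166 matches #485: #166 ∈ archived.
Suppose #166 ∈ external: no assignment then satisfies all the clues, so #166 ∉ external.

#166: archived, locked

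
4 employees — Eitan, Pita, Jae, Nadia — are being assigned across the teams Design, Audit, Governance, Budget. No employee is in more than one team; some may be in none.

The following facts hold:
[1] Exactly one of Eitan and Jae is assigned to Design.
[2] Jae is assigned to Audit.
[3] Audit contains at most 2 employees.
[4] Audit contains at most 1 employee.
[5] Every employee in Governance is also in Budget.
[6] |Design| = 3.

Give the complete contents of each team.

Design = {Eitan, Nadia, Pita}; Audit = {Jae}; Governance = {}; Budget = {}

From (2): Jae ∈ Audit.
(1) (exactly one): Eitan ∈ Design.
(4): Audit already has 1, so the rest are out.
(6): only 3 candidates remain for Design, so all are in.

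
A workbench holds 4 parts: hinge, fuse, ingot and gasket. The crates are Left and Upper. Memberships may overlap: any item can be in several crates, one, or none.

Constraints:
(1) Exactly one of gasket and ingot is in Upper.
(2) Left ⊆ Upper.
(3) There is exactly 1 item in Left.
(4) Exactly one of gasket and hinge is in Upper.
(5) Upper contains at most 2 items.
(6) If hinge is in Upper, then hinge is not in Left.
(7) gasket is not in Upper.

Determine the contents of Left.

From (7): gasket ∉ Upper.
(1) (exactly one): ingot ∈ Upper.
(2) contrapositive: gasket ∉ Left.
(4) (exactly one): hinge ∈ Upper.
(5): Upper already has 2, so the rest are out.
(6): hinge ∉ Left.
(2) contrapositive: fuse ∉ Left.
(3): only 1 candidates remain for Left, so all are in.

Left = {ingot}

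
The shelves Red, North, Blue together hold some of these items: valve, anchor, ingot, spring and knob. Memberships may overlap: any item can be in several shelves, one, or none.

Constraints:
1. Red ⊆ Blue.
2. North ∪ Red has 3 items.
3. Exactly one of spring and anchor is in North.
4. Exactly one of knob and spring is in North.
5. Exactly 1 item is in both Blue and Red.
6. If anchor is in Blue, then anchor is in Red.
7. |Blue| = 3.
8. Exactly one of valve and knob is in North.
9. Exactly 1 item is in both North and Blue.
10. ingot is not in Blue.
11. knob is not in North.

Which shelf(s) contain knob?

knob: Blue

From (10): ingot ∉ Blue.
From (11): knob ∉ North.
(1) contrapositive: ingot ∉ Red.
(4) (exactly one): spring ∈ North.
(8) (exactly one): valve ∈ North.
(3) (exactly one): anchor ∉ North.
Suppose knob ∈ Red: no assignment then satisfies all the clues, so knob ∉ Red.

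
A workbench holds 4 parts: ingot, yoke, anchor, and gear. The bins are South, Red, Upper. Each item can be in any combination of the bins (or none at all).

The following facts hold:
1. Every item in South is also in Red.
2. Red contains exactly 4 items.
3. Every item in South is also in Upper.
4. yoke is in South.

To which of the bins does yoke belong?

From (4): yoke ∈ South.
(1) with yoke ∈ South: yoke ∈ Red.
(2): only 4 candidates remain for Red, so all are in.
(3) with yoke ∈ South: yoke ∈ Upper.

yoke: Red, South, Upper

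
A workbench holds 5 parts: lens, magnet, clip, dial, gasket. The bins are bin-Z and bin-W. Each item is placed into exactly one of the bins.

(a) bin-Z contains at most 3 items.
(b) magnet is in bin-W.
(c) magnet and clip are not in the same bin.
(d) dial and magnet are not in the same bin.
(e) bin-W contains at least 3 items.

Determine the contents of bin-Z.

From (b): magnet ∈ bin-W.
(c): clip ∉ bin-W.
(d): dial ∉ bin-W.
(e): only 3 candidates remain for bin-W, so all are in.
Only one bin left: clip ∈ bin-Z.
Only one bin left: dial ∈ bin-Z.

bin-Z = {clip, dial}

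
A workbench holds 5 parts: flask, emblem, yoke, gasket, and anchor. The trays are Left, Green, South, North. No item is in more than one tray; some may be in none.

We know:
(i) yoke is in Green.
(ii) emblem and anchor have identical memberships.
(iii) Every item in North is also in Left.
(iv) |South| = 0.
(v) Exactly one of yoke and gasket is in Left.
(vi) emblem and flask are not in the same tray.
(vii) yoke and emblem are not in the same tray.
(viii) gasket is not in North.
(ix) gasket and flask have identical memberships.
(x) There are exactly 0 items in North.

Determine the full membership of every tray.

From (i): yoke ∈ Green.
From (viii): gasket ∉ North.
(iv): South already has 0, so the rest are out.
(v) (exactly one): gasket ∈ Left.
(vii): emblem ∉ Green.
(ix): flask matches gasket: flask ∈ Left.
(x): North already has 0, so the rest are out.
(ii): anchor matches emblem: anchor ∉ Green.
(vi): emblem ∉ Left.
(ii): anchor matches emblem: anchor ∉ Left.

Left = {flask, gasket}; Green = {yoke}; South = {}; North = {}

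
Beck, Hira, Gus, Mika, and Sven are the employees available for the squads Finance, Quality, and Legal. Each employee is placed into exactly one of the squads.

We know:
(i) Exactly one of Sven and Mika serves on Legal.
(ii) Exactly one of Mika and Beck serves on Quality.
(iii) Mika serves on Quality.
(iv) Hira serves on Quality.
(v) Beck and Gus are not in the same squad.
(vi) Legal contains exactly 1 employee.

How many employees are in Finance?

1

From (iii): Mika ∈ Quality.
From (iv): Hira ∈ Quality.
(i) (exactly one): Sven ∈ Legal.
(ii) (exactly one): Beck ∉ Quality.
(vi): Legal already has 1, so the rest are out.
Only one squad left: Beck ∈ Finance.
(v): Gus ∉ Finance.
Only one squad left: Gus ∈ Quality.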